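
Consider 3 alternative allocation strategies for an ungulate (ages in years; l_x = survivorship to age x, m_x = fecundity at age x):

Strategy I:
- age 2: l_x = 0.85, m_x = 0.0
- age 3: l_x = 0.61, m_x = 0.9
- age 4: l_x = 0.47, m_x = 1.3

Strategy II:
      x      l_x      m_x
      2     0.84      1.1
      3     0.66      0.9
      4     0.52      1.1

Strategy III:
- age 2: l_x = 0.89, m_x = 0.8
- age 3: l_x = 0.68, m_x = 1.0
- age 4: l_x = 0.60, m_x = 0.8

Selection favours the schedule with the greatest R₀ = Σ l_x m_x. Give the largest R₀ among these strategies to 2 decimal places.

2.09

Strategy I: R₀ = 0.85×0.0 + 0.61×0.9 + 0.47×1.3 = 1.1600
Strategy II: R₀ = 0.84×1.1 + 0.66×0.9 + 0.52×1.1 = 2.0900
Strategy III: R₀ = 0.89×0.8 + 0.68×1.0 + 0.60×0.8 = 1.8720
Highest R₀: strategy II with 2.0900.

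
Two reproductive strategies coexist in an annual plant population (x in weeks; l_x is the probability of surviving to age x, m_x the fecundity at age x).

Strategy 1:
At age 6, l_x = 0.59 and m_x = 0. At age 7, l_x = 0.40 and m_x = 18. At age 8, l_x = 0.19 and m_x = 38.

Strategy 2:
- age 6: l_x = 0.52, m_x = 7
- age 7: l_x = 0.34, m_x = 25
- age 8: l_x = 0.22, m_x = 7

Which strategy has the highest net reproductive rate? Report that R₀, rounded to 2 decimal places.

14.42

Strategy 1: R₀ = 0.59×0 + 0.40×18 + 0.19×38 = 14.4200
Strategy 2: R₀ = 0.52×7 + 0.34×25 + 0.22×7 = 13.6800
Highest R₀: strategy 1 with 14.4200.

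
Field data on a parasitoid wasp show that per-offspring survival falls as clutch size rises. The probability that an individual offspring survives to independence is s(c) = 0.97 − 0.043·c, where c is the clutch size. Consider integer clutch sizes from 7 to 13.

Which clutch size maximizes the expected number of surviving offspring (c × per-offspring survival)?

Expected surviving offspring = c × s(c):
  c=7: 7 × 0.669 = 4.683
  c=8: 8 × 0.626 = 5.008
  c=9: 9 × 0.583 = 5.247
  c=10: 10 × 0.540 = 5.400
  c=11: 11 × 0.497 = 5.467
  c=12: 12 × 0.454 = 5.448
  c=13: 13 × 0.411 = 5.343
Maximum at c = 11 (5.467 surviving offspring).

11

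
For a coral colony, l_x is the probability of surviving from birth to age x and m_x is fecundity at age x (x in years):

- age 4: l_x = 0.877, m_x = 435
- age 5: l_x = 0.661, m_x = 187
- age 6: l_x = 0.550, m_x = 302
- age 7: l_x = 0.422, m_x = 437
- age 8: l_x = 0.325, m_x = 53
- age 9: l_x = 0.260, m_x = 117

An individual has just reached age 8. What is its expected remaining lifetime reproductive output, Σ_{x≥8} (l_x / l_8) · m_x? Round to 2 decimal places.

146.60

l_8 = 0.325. Conditional survival from age 8 to x is l_x / l_8.
  x=8: (0.325/0.325) × 53 = 53.0000
  x=9: (0.260/0.325) × 117 = 93.6000
Sum = 53.0000 + 93.6000 = 146.6000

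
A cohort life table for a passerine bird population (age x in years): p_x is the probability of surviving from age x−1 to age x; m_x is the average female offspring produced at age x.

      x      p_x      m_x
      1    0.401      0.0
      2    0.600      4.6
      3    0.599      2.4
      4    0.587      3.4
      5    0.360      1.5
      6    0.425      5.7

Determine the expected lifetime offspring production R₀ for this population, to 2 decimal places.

Survivorship from birth: l_x = p_1·p_2·…·p_x.
  l_1 = 0.40100
  l_2 = 0.24060
  l_3 = 0.14412
  l_4 = 0.08460
  l_5 = 0.03046
  l_6 = 0.01294
R₀ = Σ l_x m_x:
  age 1: 0.40100 × 0.0 = 0.0000
  age 2: 0.24060 × 4.6 = 1.1068
  age 3: 0.14412 × 2.4 = 0.3459
  age 4: 0.08460 × 3.4 = 0.2876
  age 5: 0.03046 × 1.5 = 0.0457
  age 6: 0.01294 × 5.7 = 0.0738
R₀ = 0.0000 + 1.1068 + 0.3459 + 0.2876 + 0.0457 + 0.0738 = 1.8597

1.86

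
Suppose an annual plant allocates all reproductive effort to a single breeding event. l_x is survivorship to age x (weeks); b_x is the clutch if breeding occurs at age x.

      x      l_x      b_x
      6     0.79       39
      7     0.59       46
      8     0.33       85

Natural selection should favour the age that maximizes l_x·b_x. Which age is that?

6

Expected offspring if breeding at age x = l_x × b_x:
  age 6: 0.79 × 39 = 30.810
  age 7: 0.59 × 46 = 27.140
  age 8: 0.33 × 85 = 28.050
Maximum at age 6 (30.810).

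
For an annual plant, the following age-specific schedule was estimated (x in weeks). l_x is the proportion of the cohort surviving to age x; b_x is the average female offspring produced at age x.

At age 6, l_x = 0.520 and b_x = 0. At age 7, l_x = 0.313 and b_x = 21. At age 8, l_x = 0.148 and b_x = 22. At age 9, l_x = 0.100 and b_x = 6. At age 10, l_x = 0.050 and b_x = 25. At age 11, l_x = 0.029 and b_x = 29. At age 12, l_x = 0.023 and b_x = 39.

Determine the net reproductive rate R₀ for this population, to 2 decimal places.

R₀ = Σ l_x b_x:
  age 6: 0.520 × 0 = 0.0000
  age 7: 0.313 × 21 = 6.5730
  age 8: 0.148 × 22 = 3.2560
  age 9: 0.100 × 6 = 0.6000
  age 10: 0.050 × 25 = 1.2500
  age 11: 0.029 × 29 = 0.8410
  age 12: 0.023 × 39 = 0.8970
R₀ = 0.0000 + 6.5730 + 3.2560 + 0.6000 + 1.2500 + 0.8410 + 0.8970 = 13.4170

13.42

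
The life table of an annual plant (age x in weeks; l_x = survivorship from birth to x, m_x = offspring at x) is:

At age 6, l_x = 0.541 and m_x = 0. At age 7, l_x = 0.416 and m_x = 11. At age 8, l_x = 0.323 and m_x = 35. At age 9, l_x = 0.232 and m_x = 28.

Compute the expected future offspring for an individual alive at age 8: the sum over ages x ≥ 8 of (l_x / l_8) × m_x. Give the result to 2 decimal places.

55.11

l_8 = 0.323. Conditional survival from age 8 to x is l_x / l_8.
  x=8: (0.323/0.323) × 35 = 35.0000
  x=9: (0.232/0.323) × 28 = 20.1115
Sum = 35.0000 + 20.1115 = 55.1115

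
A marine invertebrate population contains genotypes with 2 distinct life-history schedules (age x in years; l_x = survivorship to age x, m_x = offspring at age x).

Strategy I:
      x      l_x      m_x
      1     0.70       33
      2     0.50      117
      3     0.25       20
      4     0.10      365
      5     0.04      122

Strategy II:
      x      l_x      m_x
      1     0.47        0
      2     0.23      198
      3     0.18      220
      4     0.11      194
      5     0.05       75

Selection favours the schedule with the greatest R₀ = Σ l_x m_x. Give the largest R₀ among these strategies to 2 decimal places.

127.98

Strategy I: R₀ = 0.70×33 + 0.50×117 + 0.25×20 + 0.10×365 + 0.04×122 = 127.9800
Strategy II: R₀ = 0.47×0 + 0.23×198 + 0.18×220 + 0.11×194 + 0.05×75 = 110.2300
Highest R₀: strategy I with 127.9800.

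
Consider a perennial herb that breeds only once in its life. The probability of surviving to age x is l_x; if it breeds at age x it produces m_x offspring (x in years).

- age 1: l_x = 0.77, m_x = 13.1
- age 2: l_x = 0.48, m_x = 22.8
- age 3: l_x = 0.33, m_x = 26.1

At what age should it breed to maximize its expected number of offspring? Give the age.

Expected offspring if breeding at age x = l_x × m_x:
  age 1: 0.77 × 13.1 = 10.087
  age 2: 0.48 × 22.8 = 10.944
  age 3: 0.33 × 26.1 = 8.613
Maximum at age 2 (10.944).

2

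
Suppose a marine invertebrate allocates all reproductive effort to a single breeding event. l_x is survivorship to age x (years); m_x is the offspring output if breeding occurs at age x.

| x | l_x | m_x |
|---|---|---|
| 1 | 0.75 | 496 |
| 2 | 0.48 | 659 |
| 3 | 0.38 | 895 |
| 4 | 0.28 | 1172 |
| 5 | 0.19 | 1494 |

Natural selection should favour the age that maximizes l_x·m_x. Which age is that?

Expected offspring if breeding at age x = l_x × m_x:
  age 1: 0.75 × 496 = 372.000
  age 2: 0.48 × 659 = 316.320
  age 3: 0.38 × 895 = 340.100
  age 4: 0.28 × 1172 = 328.160
  age 5: 0.19 × 1494 = 283.860
Maximum at age 1 (372.000).

1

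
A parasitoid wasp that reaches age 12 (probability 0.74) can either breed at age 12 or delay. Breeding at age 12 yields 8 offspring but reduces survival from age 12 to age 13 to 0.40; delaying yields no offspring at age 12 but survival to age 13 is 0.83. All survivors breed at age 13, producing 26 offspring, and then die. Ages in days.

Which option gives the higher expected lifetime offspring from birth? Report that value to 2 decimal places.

breed at age 12: R₀ = 0.74 × (8 + 0.40 × 26) = 0.74 × 18.4000 = 13.6160
delay to age 13: R₀ = 0.74 × (0.83 × 26) = 0.74 × 21.5800 = 15.9692
Higher: delay to age 13 (15.9692).

15.97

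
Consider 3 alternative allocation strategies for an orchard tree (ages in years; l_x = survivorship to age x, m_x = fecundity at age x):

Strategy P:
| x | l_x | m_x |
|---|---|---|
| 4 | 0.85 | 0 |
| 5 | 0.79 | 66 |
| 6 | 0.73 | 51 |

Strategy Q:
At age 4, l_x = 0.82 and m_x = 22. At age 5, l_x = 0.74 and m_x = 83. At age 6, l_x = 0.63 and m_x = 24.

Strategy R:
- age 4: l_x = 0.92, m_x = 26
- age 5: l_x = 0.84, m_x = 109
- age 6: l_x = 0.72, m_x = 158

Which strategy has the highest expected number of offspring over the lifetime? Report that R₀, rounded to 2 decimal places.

Strategy P: R₀ = 0.85×0 + 0.79×66 + 0.73×51 = 89.3700
Strategy Q: R₀ = 0.82×22 + 0.74×83 + 0.63×24 = 94.5800
Strategy R: R₀ = 0.92×26 + 0.84×109 + 0.72×158 = 229.2400
Highest R₀: strategy R with 229.2400.

229.24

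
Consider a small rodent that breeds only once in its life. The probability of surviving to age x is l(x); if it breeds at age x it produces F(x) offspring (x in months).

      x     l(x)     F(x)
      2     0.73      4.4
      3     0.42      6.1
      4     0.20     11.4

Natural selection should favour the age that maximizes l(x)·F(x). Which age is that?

Expected offspring if breeding at age x = l(x) × F(x):
  age 2: 0.73 × 4.4 = 3.212
  age 3: 0.42 × 6.1 = 2.562
  age 4: 0.20 × 11.4 = 2.280
Maximum at age 2 (3.212).

2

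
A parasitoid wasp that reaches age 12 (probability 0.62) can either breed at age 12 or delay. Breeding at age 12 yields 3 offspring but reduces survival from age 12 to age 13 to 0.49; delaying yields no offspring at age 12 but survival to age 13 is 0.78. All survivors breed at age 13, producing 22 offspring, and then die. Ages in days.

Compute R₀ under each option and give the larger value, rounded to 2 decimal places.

10.64

breed at age 12: R₀ = 0.62 × (3 + 0.49 × 22) = 0.62 × 13.7800 = 8.5436
delay to age 13: R₀ = 0.62 × (0.78 × 22) = 0.62 × 17.1600 = 10.6392
Higher: delay to age 13 (10.6392).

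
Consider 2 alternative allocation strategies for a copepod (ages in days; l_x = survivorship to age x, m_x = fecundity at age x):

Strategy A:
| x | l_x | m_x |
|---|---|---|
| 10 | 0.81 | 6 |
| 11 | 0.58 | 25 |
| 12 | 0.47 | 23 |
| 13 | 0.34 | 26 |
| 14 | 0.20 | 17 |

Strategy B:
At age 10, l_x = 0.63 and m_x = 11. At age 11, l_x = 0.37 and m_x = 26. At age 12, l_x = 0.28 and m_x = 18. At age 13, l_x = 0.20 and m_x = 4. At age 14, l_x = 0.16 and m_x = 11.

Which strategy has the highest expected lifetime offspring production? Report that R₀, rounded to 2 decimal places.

42.41

Strategy A: R₀ = 0.81×6 + 0.58×25 + 0.47×23 + 0.34×26 + 0.20×17 = 42.4100
Strategy B: R₀ = 0.63×11 + 0.37×26 + 0.28×18 + 0.20×4 + 0.16×11 = 24.1500
Highest R₀: strategy A with 42.4100.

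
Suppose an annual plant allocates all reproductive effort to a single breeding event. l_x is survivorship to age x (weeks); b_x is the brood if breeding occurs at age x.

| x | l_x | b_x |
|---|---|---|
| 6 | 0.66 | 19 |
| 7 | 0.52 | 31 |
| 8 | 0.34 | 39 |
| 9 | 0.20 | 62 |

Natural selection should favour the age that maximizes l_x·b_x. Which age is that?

Expected offspring if breeding at age x = l_x × b_x:
  age 6: 0.66 × 19 = 12.540
  age 7: 0.52 × 31 = 16.120
  age 8: 0.34 × 39 = 13.260
  age 9: 0.20 × 62 = 12.400
Maximum at age 7 (16.120).

7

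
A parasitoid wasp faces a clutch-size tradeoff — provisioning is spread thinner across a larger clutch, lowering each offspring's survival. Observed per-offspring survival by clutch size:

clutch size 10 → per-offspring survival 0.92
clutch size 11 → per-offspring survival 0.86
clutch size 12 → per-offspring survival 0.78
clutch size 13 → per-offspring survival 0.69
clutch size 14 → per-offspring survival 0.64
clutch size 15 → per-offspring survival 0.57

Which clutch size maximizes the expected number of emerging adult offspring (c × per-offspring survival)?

11

Expected emerging adult offspring = c × s(c):
  c=10: 10 × 0.92 = 9.200
  c=11: 11 × 0.86 = 9.460
  c=12: 12 × 0.78 = 9.360
  c=13: 13 × 0.69 = 8.970
  c=14: 14 × 0.64 = 8.960
  c=15: 15 × 0.57 = 8.550
Maximum at c = 11 (9.460 emerging adult offspring).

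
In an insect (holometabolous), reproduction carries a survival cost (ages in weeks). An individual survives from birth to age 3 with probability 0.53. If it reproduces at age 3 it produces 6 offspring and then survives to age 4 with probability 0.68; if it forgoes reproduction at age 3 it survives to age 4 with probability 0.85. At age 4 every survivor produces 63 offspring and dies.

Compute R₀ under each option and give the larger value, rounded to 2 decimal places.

28.38

breed at age 3: R₀ = 0.53 × (6 + 0.68 × 63) = 0.53 × 48.8400 = 25.8852
delay to age 4: R₀ = 0.53 × (0.85 × 63) = 0.53 × 53.5500 = 28.3815
Higher: delay to age 4 (28.3815).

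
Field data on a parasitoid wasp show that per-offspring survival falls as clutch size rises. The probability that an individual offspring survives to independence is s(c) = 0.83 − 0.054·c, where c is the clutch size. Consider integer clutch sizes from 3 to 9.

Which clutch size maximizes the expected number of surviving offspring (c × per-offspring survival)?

8

Expected surviving offspring = c × s(c):
  c=3: 3 × 0.668 = 2.004
  c=4: 4 × 0.614 = 2.456
  c=5: 5 × 0.560 = 2.800
  c=6: 6 × 0.506 = 3.036
  c=7: 7 × 0.452 = 3.164
  c=8: 8 × 0.398 = 3.184
  c=9: 9 × 0.344 = 3.096
Maximum at c = 8 (3.184 surviving offspring).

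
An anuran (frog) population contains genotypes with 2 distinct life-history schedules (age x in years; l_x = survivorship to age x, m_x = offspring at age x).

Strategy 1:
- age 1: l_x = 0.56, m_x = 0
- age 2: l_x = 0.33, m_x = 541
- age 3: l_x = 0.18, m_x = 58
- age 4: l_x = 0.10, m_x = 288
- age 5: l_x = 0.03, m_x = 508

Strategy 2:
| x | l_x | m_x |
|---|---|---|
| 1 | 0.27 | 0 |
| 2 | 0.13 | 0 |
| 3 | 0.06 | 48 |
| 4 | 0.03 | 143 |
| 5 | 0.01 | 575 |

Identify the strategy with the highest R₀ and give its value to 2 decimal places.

233.01

Strategy 1: R₀ = 0.56×0 + 0.33×541 + 0.18×58 + 0.10×288 + 0.03×508 = 233.0100
Strategy 2: R₀ = 0.27×0 + 0.13×0 + 0.06×48 + 0.03×143 + 0.01×575 = 12.9200
Highest R₀: strategy 1 with 233.0100.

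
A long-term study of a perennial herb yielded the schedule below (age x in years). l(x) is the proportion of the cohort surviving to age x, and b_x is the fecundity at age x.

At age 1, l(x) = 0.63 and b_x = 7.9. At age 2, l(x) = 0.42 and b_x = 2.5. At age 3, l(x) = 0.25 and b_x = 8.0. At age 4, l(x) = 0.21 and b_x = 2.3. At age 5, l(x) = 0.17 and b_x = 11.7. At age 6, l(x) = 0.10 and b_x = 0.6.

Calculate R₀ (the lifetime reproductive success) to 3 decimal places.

R₀ = Σ l(x) b_x:
  age 1: 0.63 × 7.9 = 4.9770
  age 2: 0.42 × 2.5 = 1.0500
  age 3: 0.25 × 8.0 = 2.0000
  age 4: 0.21 × 2.3 = 0.4830
  age 5: 0.17 × 11.7 = 1.9890
  age 6: 0.10 × 0.6 = 0.0600
R₀ = 4.9770 + 1.0500 + 2.0000 + 0.4830 + 1.9890 + 0.0600 = 10.5590

10.559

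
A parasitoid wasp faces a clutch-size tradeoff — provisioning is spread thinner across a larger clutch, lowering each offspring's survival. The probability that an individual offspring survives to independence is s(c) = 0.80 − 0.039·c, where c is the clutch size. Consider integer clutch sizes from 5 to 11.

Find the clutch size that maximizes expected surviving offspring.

Expected surviving offspring = c × s(c):
  c=5: 5 × 0.605 = 3.025
  c=6: 6 × 0.566 = 3.396
  c=7: 7 × 0.527 = 3.689
  c=8: 8 × 0.488 = 3.904
  c=9: 9 × 0.449 = 4.041
  c=10: 10 × 0.410 = 4.100
  c=11: 11 × 0.371 = 4.081
Maximum at c = 10 (4.100 surviving offspring).

10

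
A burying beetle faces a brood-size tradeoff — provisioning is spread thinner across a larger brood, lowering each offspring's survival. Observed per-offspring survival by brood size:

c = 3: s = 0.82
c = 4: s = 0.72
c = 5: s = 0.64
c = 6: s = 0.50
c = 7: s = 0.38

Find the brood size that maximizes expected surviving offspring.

5

Expected surviving offspring = c × s(c):
  c=3: 3 × 0.82 = 2.460
  c=4: 4 × 0.72 = 2.880
  c=5: 5 × 0.64 = 3.200
  c=6: 6 × 0.50 = 3.000
  c=7: 7 × 0.38 = 2.660
Maximum at c = 5 (3.200 surviving offspring).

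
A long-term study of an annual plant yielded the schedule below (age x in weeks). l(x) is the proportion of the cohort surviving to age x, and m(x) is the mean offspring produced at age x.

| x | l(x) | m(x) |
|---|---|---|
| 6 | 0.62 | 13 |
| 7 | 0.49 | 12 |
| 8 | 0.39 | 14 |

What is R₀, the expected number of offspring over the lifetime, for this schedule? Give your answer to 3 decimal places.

R₀ = Σ l(x) m(x):
  age 6: 0.62 × 13 = 8.0600
  age 7: 0.49 × 12 = 5.8800
  age 8: 0.39 × 14 = 5.4600
R₀ = 8.0600 + 5.8800 + 5.4600 = 19.4000

19.400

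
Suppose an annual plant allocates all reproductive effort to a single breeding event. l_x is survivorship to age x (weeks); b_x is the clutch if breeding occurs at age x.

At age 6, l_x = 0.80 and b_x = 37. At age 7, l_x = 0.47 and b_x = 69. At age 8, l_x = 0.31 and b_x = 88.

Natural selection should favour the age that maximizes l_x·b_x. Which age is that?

Expected offspring if breeding at age x = l_x × b_x:
  age 6: 0.80 × 37 = 29.600
  age 7: 0.47 × 69 = 32.430
  age 8: 0.31 × 88 = 27.280
Maximum at age 7 (32.430).

7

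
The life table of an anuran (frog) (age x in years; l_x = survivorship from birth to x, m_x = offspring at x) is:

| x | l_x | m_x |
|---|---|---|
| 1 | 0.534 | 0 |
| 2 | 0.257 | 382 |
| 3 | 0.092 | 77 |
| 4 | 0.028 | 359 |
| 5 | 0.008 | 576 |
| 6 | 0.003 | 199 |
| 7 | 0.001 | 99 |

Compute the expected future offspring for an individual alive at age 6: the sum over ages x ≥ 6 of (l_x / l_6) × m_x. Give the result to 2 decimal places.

232.00

l_6 = 0.003. Conditional survival from age 6 to x is l_x / l_6.
  x=6: (0.003/0.003) × 199 = 199.0000
  x=7: (0.001/0.003) × 99 = 33.0000
Sum = 199.0000 + 33.0000 = 232.0000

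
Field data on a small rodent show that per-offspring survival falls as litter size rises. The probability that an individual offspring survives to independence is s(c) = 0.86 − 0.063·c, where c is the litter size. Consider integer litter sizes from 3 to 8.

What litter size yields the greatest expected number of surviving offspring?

Expected surviving offspring = c × s(c):
  c=3: 3 × 0.671 = 2.013
  c=4: 4 × 0.608 = 2.432
  c=5: 5 × 0.545 = 2.725
  c=6: 6 × 0.482 = 2.892
  c=7: 7 × 0.419 = 2.933
  c=8: 8 × 0.356 = 2.848
Maximum at c = 7 (2.933 surviving offspring).

7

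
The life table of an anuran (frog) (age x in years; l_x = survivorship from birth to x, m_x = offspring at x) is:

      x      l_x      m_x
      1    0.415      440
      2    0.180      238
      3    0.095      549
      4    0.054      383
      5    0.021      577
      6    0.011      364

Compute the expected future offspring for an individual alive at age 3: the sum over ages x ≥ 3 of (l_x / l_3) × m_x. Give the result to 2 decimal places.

936.40

l_3 = 0.095. Conditional survival from age 3 to x is l_x / l_3.
  x=3: (0.095/0.095) × 549 = 549.0000
  x=4: (0.054/0.095) × 383 = 217.7053
  x=5: (0.021/0.095) × 577 = 127.5474
  x=6: (0.011/0.095) × 364 = 42.1474
Sum = 549.0000 + 217.7053 + 127.5474 + 42.1474 = 936.4000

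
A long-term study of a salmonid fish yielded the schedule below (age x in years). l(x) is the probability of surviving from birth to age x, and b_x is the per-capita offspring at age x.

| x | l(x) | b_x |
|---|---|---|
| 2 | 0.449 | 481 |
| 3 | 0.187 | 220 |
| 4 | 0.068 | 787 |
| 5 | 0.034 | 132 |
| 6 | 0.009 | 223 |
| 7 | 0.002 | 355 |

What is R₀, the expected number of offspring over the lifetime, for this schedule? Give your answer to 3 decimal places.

R₀ = Σ l(x) b_x:
  age 2: 0.449 × 481 = 215.9690
  age 3: 0.187 × 220 = 41.1400
  age 4: 0.068 × 787 = 53.5160
  age 5: 0.034 × 132 = 4.4880
  age 6: 0.009 × 223 = 2.0070
  age 7: 0.002 × 355 = 0.7100
R₀ = 215.9690 + 41.1400 + 53.5160 + 4.4880 + 2.0070 + 0.7100 = 317.8300

317.830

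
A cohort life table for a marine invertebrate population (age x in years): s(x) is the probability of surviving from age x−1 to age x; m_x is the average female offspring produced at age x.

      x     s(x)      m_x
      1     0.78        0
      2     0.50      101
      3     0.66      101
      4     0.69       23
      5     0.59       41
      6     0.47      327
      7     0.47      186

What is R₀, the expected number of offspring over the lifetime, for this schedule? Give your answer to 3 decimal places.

94.179

Survivorship from birth: l_x = s_1·s_2·…·s_x.
  l_1 = 0.78000
  l_2 = 0.39000
  l_3 = 0.25740
  l_4 = 0.17761
  l_5 = 0.10479
  l_6 = 0.04925
  l_7 = 0.02315
R₀ = Σ l_x m_x:
  age 1: 0.78000 × 0 = 0.0000
  age 2: 0.39000 × 101 = 39.3900
  age 3: 0.25740 × 101 = 25.9974
  age 4: 0.17761 × 23 = 4.0850
  age 5: 0.10479 × 41 = 4.2964
  age 6: 0.04925 × 327 = 16.1047
  age 7: 0.02315 × 186 = 4.3059
R₀ = 0.0000 + 39.3900 + 25.9974 + 4.0850 + 4.2964 + 16.1047 + 4.3059 = 94.1795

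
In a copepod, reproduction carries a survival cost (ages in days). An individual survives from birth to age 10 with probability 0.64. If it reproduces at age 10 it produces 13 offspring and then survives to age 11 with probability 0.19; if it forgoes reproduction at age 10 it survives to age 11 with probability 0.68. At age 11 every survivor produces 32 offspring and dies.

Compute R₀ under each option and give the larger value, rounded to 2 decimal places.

breed at age 10: R₀ = 0.64 × (13 + 0.19 × 32) = 0.64 × 19.0800 = 12.2112
delay to age 11: R₀ = 0.64 × (0.68 × 32) = 0.64 × 21.7600 = 13.9264
Higher: delay to age 11 (13.9264).

13.93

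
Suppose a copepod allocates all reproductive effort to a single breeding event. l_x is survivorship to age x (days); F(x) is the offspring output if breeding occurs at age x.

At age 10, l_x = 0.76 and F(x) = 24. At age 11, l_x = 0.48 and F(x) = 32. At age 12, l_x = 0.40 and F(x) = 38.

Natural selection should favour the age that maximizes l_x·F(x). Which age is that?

Expected offspring if breeding at age x = l_x × F(x):
  age 10: 0.76 × 24 = 18.240
  age 11: 0.48 × 32 = 15.360
  age 12: 0.40 × 38 = 15.200
Maximum at age 10 (18.240).

10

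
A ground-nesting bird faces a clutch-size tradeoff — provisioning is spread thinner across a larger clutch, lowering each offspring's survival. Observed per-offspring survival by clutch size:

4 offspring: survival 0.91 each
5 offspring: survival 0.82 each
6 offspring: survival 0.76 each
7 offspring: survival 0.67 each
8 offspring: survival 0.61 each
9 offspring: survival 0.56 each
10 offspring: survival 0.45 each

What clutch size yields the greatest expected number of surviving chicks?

9

Expected surviving chicks = c × s(c):
  c=4: 4 × 0.91 = 3.640
  c=5: 5 × 0.82 = 4.100
  c=6: 6 × 0.76 = 4.560
  c=7: 7 × 0.67 = 4.690
  c=8: 8 × 0.61 = 4.880
  c=9: 9 × 0.56 = 5.040
  c=10: 10 × 0.45 = 4.500
Maximum at c = 9 (5.040 surviving chicks).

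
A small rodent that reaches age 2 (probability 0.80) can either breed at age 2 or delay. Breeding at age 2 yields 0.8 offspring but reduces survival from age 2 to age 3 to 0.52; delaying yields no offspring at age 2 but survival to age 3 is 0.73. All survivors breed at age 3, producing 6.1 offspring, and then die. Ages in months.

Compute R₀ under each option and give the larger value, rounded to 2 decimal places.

3.56

breed at age 2: R₀ = 0.80 × (0.8 + 0.52 × 6.1) = 0.80 × 3.9720 = 3.1776
delay to age 3: R₀ = 0.80 × (0.73 × 6.1) = 0.80 × 4.4530 = 3.5624
Higher: delay to age 3 (3.5624).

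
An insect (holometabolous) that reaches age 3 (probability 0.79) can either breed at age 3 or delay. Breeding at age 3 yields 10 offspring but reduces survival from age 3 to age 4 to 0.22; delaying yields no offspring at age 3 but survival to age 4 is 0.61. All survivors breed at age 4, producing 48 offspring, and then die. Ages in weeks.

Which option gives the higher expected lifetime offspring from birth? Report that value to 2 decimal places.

breed at age 3: R₀ = 0.79 × (10 + 0.22 × 48) = 0.79 × 20.5600 = 16.2424
delay to age 4: R₀ = 0.79 × (0.61 × 48) = 0.79 × 29.2800 = 23.1312
Higher: delay to age 4 (23.1312).

23.13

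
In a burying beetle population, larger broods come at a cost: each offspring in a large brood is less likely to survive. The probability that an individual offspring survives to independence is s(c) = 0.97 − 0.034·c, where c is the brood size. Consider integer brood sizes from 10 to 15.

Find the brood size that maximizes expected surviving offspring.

Expected surviving offspring = c × s(c):
  c=10: 10 × 0.630 = 6.300
  c=11: 11 × 0.596 = 6.556
  c=12: 12 × 0.562 = 6.744
  c=13: 13 × 0.528 = 6.864
  c=14: 14 × 0.494 = 6.916
  c=15: 15 × 0.460 = 6.900
Maximum at c = 14 (6.916 surviving offspring).

14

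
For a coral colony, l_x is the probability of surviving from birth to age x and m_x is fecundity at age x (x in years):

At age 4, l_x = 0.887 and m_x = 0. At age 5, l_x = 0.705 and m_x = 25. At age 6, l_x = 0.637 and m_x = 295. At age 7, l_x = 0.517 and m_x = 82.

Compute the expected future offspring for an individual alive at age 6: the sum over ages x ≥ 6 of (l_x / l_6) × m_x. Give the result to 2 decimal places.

361.55

l_6 = 0.637. Conditional survival from age 6 to x is l_x / l_6.
  x=6: (0.637/0.637) × 295 = 295.0000
  x=7: (0.517/0.637) × 82 = 66.5526
Sum = 295.0000 + 66.5526 = 361.5526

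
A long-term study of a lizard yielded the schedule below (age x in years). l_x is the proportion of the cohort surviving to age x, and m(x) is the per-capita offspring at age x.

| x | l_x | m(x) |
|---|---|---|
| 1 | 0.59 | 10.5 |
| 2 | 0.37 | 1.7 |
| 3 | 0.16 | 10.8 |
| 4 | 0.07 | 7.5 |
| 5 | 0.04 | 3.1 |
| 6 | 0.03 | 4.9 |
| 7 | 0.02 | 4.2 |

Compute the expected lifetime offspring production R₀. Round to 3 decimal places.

9.432

R₀ = Σ l_x m(x):
  age 1: 0.59 × 10.5 = 6.1950
  age 2: 0.37 × 1.7 = 0.6290
  age 3: 0.16 × 10.8 = 1.7280
  age 4: 0.07 × 7.5 = 0.5250
  age 5: 0.04 × 3.1 = 0.1240
  age 6: 0.03 × 4.9 = 0.1470
  age 7: 0.02 × 4.2 = 0.0840
R₀ = 6.1950 + 0.6290 + 1.7280 + 0.5250 + 0.1240 + 0.1470 + 0.0840 = 9.4320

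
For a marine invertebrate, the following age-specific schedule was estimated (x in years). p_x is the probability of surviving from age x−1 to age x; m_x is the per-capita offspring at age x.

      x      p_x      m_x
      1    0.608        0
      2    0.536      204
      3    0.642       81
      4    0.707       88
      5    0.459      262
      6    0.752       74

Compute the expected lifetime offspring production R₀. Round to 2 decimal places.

118.01

Survivorship from birth: l_x = p_1·p_2·…·p_x.
  l_1 = 0.60800
  l_2 = 0.32589
  l_3 = 0.20922
  l_4 = 0.14792
  l_5 = 0.06789
  l_6 = 0.05106
R₀ = Σ l_x m_x:
  age 1: 0.60800 × 0 = 0.0000
  age 2: 0.32589 × 204 = 66.4816
  age 3: 0.20922 × 81 = 16.9468
  age 4: 0.14792 × 88 = 13.0170
  age 5: 0.06789 × 262 = 17.7872
  age 6: 0.05106 × 74 = 3.7784
R₀ = 0.0000 + 66.4816 + 16.9468 + 13.0170 + 17.7872 + 3.7784 = 118.0110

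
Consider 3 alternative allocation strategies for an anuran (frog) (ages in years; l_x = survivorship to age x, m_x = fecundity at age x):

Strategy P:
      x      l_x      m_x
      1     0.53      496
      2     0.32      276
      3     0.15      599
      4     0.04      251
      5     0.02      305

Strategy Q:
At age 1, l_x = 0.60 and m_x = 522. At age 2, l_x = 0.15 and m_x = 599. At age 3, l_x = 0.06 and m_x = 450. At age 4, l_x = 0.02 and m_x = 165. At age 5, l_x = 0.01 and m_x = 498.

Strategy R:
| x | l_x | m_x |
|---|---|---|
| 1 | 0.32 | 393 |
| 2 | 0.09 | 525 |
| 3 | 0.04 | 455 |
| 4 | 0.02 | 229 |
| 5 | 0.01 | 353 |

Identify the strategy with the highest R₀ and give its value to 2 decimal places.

457.19

Strategy P: R₀ = 0.53×496 + 0.32×276 + 0.15×599 + 0.04×251 + 0.02×305 = 457.1900
Strategy Q: R₀ = 0.60×522 + 0.15×599 + 0.06×450 + 0.02×165 + 0.01×498 = 438.3300
Strategy R: R₀ = 0.32×393 + 0.09×525 + 0.04×455 + 0.02×229 + 0.01×353 = 199.3200
Highest R₀: strategy P with 457.1900.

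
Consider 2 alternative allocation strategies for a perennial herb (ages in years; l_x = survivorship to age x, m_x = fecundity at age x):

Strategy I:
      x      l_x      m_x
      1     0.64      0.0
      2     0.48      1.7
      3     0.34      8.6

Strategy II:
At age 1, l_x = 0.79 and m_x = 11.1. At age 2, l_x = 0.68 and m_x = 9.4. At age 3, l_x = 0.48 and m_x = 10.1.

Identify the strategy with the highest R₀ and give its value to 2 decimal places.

Strategy I: R₀ = 0.64×0.0 + 0.48×1.7 + 0.34×8.6 = 3.7400
Strategy II: R₀ = 0.79×11.1 + 0.68×9.4 + 0.48×10.1 = 20.0090
Highest R₀: strategy II with 20.0090.

20.01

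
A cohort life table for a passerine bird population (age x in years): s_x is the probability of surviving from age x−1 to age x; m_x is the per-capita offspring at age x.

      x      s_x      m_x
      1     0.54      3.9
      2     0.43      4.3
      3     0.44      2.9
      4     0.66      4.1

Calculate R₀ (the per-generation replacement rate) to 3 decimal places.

Survivorship from birth: l_x = s_1·s_2·…·s_x.
  l_1 = 0.54000
  l_2 = 0.23220
  l_3 = 0.10217
  l_4 = 0.06743
R₀ = Σ l_x m_x:
  age 1: 0.54000 × 3.9 = 2.1060
  age 2: 0.23220 × 4.3 = 0.9985
  age 3: 0.10217 × 2.9 = 0.2963
  age 4: 0.06743 × 4.1 = 0.2765
R₀ = 2.1060 + 0.9985 + 0.2963 + 0.2765 = 3.6772

3.677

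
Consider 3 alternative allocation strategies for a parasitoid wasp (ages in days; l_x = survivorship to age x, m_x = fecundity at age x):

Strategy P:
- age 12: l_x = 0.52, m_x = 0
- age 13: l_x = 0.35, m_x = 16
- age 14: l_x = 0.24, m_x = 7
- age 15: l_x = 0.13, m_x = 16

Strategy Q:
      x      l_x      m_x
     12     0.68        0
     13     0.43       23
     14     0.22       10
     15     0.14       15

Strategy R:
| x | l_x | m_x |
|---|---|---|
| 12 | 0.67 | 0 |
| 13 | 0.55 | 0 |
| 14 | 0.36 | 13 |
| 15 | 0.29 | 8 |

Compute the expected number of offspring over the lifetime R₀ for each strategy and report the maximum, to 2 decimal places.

14.19

Strategy P: R₀ = 0.52×0 + 0.35×16 + 0.24×7 + 0.13×16 = 9.3600
Strategy Q: R₀ = 0.68×0 + 0.43×23 + 0.22×10 + 0.14×15 = 14.1900
Strategy R: R₀ = 0.67×0 + 0.55×0 + 0.36×13 + 0.29×8 = 7.0000
Highest R₀: strategy Q with 14.1900.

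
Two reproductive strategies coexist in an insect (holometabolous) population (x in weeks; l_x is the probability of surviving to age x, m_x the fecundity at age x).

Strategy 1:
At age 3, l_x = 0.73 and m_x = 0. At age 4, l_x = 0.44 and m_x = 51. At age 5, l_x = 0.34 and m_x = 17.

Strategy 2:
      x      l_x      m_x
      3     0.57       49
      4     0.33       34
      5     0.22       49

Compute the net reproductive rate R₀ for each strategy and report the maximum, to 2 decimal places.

Strategy 1: R₀ = 0.73×0 + 0.44×51 + 0.34×17 = 28.2200
Strategy 2: R₀ = 0.57×49 + 0.33×34 + 0.22×49 = 49.9300
Highest R₀: strategy 2 with 49.9300.

49.93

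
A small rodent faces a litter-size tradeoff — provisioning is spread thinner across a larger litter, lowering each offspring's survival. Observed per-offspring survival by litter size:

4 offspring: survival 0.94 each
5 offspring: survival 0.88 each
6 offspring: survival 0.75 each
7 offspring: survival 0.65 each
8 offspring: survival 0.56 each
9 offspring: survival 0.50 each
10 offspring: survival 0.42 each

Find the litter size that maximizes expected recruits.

7

Expected recruits = c × s(c):
  c=4: 4 × 0.94 = 3.760
  c=5: 5 × 0.88 = 4.400
  c=6: 6 × 0.75 = 4.500
  c=7: 7 × 0.65 = 4.550
  c=8: 8 × 0.56 = 4.480
  c=9: 9 × 0.50 = 4.500
  c=10: 10 × 0.42 = 4.200
Maximum at c = 7 (4.550 recruits).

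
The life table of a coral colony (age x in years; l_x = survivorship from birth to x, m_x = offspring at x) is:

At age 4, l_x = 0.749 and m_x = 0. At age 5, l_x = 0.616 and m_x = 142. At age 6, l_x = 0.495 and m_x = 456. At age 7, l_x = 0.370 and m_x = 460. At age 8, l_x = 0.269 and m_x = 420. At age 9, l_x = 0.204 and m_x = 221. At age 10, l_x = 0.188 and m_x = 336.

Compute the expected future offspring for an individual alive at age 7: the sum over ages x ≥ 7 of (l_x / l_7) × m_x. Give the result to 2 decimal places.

1057.92

l_7 = 0.370. Conditional survival from age 7 to x is l_x / l_7.
  x=7: (0.370/0.370) × 460 = 460.0000
  x=8: (0.269/0.370) × 420 = 305.3514
  x=9: (0.204/0.370) × 221 = 121.8486
  x=10: (0.188/0.370) × 336 = 170.7243
Sum = 460.0000 + 305.3514 + 121.8486 + 170.7243 = 1057.9243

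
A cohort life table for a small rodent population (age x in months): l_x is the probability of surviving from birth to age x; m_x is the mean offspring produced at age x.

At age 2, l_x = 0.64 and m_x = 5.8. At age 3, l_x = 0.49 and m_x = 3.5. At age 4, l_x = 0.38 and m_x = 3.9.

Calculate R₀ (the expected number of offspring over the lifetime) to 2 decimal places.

6.91

R₀ = Σ l_x m_x:
  age 2: 0.64 × 5.8 = 3.7120
  age 3: 0.49 × 3.5 = 1.7150
  age 4: 0.38 × 3.9 = 1.4820
R₀ = 3.7120 + 1.7150 + 1.4820 = 6.9090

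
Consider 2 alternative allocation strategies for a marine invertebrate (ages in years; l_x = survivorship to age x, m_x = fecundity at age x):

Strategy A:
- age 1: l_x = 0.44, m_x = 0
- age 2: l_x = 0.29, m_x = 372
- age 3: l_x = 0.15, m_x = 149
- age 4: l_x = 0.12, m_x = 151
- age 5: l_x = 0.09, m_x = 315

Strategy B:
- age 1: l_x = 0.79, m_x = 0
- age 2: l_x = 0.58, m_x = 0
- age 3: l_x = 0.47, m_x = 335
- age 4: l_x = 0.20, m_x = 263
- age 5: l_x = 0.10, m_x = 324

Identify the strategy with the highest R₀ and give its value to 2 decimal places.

242.45

Strategy A: R₀ = 0.44×0 + 0.29×372 + 0.15×149 + 0.12×151 + 0.09×315 = 176.7000
Strategy B: R₀ = 0.79×0 + 0.58×0 + 0.47×335 + 0.20×263 + 0.10×324 = 242.4500
Highest R₀: strategy B with 242.4500.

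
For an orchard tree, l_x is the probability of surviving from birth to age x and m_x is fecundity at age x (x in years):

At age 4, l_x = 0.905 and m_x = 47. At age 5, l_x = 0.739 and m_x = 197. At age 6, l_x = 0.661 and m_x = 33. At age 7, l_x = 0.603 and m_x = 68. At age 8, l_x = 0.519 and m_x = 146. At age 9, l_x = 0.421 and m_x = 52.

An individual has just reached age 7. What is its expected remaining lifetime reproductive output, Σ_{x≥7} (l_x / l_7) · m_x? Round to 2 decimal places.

l_7 = 0.603. Conditional survival from age 7 to x is l_x / l_7.
  x=7: (0.603/0.603) × 68 = 68.0000
  x=8: (0.519/0.603) × 146 = 125.6617
  x=9: (0.421/0.603) × 52 = 36.3051
Sum = 68.0000 + 125.6617 + 36.3051 = 229.9668

229.97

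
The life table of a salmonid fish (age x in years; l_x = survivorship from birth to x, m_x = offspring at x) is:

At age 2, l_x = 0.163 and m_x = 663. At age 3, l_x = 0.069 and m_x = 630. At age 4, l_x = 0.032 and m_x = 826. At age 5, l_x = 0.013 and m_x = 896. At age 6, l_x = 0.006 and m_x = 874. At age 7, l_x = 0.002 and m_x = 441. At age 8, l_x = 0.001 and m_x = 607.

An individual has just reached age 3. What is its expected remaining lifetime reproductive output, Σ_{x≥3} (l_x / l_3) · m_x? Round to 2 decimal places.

1279.46

l_3 = 0.069. Conditional survival from age 3 to x is l_x / l_3.
  x=3: (0.069/0.069) × 630 = 630.0000
  x=4: (0.032/0.069) × 826 = 383.0725
  x=5: (0.013/0.069) × 896 = 168.8116
  x=6: (0.006/0.069) × 874 = 76.0000
  x=7: (0.002/0.069) × 441 = 12.7826
  x=8: (0.001/0.069) × 607 = 8.7971
Sum = 630.0000 + 383.0725 + 168.8116 + 76.0000 + 12.7826 + 8.7971 = 1279.4638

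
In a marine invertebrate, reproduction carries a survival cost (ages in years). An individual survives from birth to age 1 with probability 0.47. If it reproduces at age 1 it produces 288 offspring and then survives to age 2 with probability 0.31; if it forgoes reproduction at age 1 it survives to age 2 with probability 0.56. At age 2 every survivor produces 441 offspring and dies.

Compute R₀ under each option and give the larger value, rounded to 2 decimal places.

199.61

breed at age 1: R₀ = 0.47 × (288 + 0.31 × 441) = 0.47 × 424.7100 = 199.6137
delay to age 2: R₀ = 0.47 × (0.56 × 441) = 0.47 × 246.9600 = 116.0712
Higher: breed at age 1 (199.6137).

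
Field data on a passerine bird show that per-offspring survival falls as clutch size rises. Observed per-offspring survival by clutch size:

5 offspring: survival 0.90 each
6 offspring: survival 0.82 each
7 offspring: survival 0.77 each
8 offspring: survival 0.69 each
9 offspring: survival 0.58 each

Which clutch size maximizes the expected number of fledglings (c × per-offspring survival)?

8

Expected fledglings = c × s(c):
  c=5: 5 × 0.90 = 4.500
  c=6: 6 × 0.82 = 4.920
  c=7: 7 × 0.77 = 5.390
  c=8: 8 × 0.69 = 5.520
  c=9: 9 × 0.58 = 5.220
Maximum at c = 8 (5.520 fledglings).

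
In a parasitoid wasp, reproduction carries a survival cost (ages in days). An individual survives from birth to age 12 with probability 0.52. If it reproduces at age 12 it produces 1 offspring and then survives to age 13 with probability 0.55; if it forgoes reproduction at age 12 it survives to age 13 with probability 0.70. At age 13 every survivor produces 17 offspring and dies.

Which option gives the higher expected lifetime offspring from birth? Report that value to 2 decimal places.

breed at age 12: R₀ = 0.52 × (1 + 0.55 × 17) = 0.52 × 10.3500 = 5.3820
delay to age 13: R₀ = 0.52 × (0.70 × 17) = 0.52 × 11.9000 = 6.1880
Higher: delay to age 13 (6.1880).

6.19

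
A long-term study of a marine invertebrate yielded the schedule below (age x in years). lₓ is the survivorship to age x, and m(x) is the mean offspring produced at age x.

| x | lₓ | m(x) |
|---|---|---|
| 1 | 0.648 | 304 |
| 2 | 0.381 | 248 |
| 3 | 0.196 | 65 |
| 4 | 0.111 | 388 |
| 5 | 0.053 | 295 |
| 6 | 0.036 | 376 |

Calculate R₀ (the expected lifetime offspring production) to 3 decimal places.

R₀ = Σ lₓ m(x):
  age 1: 0.648 × 304 = 196.9920
  age 2: 0.381 × 248 = 94.4880
  age 3: 0.196 × 65 = 12.7400
  age 4: 0.111 × 388 = 43.0680
  age 5: 0.053 × 295 = 15.6350
  age 6: 0.036 × 376 = 13.5360
R₀ = 196.9920 + 94.4880 + 12.7400 + 43.0680 + 15.6350 + 13.5360 = 376.4590

376.459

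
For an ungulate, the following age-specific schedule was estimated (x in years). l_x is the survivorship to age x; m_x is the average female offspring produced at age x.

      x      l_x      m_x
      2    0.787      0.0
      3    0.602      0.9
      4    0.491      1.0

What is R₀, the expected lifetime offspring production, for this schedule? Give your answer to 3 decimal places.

R₀ = Σ l_x m_x:
  age 2: 0.787 × 0.0 = 0.0000
  age 3: 0.602 × 0.9 = 0.5418
  age 4: 0.491 × 1.0 = 0.4910
R₀ = 0.0000 + 0.5418 + 0.4910 = 1.0328

1.033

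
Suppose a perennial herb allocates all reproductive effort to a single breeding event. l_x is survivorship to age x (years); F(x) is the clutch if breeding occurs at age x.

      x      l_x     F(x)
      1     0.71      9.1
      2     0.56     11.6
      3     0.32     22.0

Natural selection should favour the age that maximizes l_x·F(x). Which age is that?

3

Expected offspring if breeding at age x = l_x × F(x):
  age 1: 0.71 × 9.1 = 6.461
  age 2: 0.56 × 11.6 = 6.496
  age 3: 0.32 × 22.0 = 7.040
Maximum at age 3 (7.040).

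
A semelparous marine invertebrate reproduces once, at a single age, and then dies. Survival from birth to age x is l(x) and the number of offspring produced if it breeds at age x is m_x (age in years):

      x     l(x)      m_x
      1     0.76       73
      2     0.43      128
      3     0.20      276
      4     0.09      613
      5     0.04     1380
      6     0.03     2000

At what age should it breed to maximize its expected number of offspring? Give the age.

Expected offspring if breeding at age x = l(x) × m_x:
  age 1: 0.76 × 73 = 55.480
  age 2: 0.43 × 128 = 55.040
  age 3: 0.20 × 276 = 55.200
  age 4: 0.09 × 613 = 55.170
  age 5: 0.04 × 1380 = 55.200
  age 6: 0.03 × 2000 = 60.000
Maximum at age 6 (60.000).

6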